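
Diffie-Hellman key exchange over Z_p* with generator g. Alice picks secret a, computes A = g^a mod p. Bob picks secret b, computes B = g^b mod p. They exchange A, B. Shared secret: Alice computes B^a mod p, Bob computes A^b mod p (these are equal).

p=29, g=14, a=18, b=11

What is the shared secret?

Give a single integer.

A = 14^18 mod 29  (bits of 18 = 10010)
  bit 0 = 1: r = r^2 * 14 mod 29 = 1^2 * 14 = 1*14 = 14
  bit 1 = 0: r = r^2 mod 29 = 14^2 = 22
  bit 2 = 0: r = r^2 mod 29 = 22^2 = 20
  bit 3 = 1: r = r^2 * 14 mod 29 = 20^2 * 14 = 23*14 = 3
  bit 4 = 0: r = r^2 mod 29 = 3^2 = 9
  -> A = 9
B = 14^11 mod 29  (bits of 11 = 1011)
  bit 0 = 1: r = r^2 * 14 mod 29 = 1^2 * 14 = 1*14 = 14
  bit 1 = 0: r = r^2 mod 29 = 14^2 = 22
  bit 2 = 1: r = r^2 * 14 mod 29 = 22^2 * 14 = 20*14 = 19
  bit 3 = 1: r = r^2 * 14 mod 29 = 19^2 * 14 = 13*14 = 8
  -> B = 8
s = B^a = 8^18 mod 29  (bits of 18 = 10010)
  bit 0 = 1: r = r^2 * 8 mod 29 = 1^2 * 8 = 1*8 = 8
  bit 1 = 0: r = r^2 mod 29 = 8^2 = 6
  bit 2 = 0: r = r^2 mod 29 = 6^2 = 7
  bit 3 = 1: r = r^2 * 8 mod 29 = 7^2 * 8 = 20*8 = 15
  bit 4 = 0: r = r^2 mod 29 = 15^2 = 22
  -> s = B^a = 22

Answer: 22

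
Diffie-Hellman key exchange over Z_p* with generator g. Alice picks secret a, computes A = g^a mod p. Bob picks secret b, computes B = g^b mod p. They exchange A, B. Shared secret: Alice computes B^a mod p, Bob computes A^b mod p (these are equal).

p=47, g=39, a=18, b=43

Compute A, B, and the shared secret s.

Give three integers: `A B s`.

Answer: 21 19 24

Derivation:
A = 39^18 mod 47  (bits of 18 = 10010)
  bit 0 = 1: r = r^2 * 39 mod 47 = 1^2 * 39 = 1*39 = 39
  bit 1 = 0: r = r^2 mod 47 = 39^2 = 17
  bit 2 = 0: r = r^2 mod 47 = 17^2 = 7
  bit 3 = 1: r = r^2 * 39 mod 47 = 7^2 * 39 = 2*39 = 31
  bit 4 = 0: r = r^2 mod 47 = 31^2 = 21
  -> A = 21
B = 39^43 mod 47  (bits of 43 = 101011)
  bit 0 = 1: r = r^2 * 39 mod 47 = 1^2 * 39 = 1*39 = 39
  bit 1 = 0: r = r^2 mod 47 = 39^2 = 17
  bit 2 = 1: r = r^2 * 39 mod 47 = 17^2 * 39 = 7*39 = 38
  bit 3 = 0: r = r^2 mod 47 = 38^2 = 34
  bit 4 = 1: r = r^2 * 39 mod 47 = 34^2 * 39 = 28*39 = 11
  bit 5 = 1: r = r^2 * 39 mod 47 = 11^2 * 39 = 27*39 = 19
  -> B = 19
s = B^a = 19^18 mod 47  (bits of 18 = 10010)
  bit 0 = 1: r = r^2 * 19 mod 47 = 1^2 * 19 = 1*19 = 19
  bit 1 = 0: r = r^2 mod 47 = 19^2 = 32
  bit 2 = 0: r = r^2 mod 47 = 32^2 = 37
  bit 3 = 1: r = r^2 * 19 mod 47 = 37^2 * 19 = 6*19 = 20
  bit 4 = 0: r = r^2 mod 47 = 20^2 = 24
  -> s = B^a = 24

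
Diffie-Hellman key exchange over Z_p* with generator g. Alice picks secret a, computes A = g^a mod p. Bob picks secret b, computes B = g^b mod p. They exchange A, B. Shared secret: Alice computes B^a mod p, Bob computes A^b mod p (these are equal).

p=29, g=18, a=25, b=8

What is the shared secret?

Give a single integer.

A = 18^25 mod 29  (bits of 25 = 11001)
  bit 0 = 1: r = r^2 * 18 mod 29 = 1^2 * 18 = 1*18 = 18
  bit 1 = 1: r = r^2 * 18 mod 29 = 18^2 * 18 = 5*18 = 3
  bit 2 = 0: r = r^2 mod 29 = 3^2 = 9
  bit 3 = 0: r = r^2 mod 29 = 9^2 = 23
  bit 4 = 1: r = r^2 * 18 mod 29 = 23^2 * 18 = 7*18 = 10
  -> A = 10
B = 18^8 mod 29  (bits of 8 = 1000)
  bit 0 = 1: r = r^2 * 18 mod 29 = 1^2 * 18 = 1*18 = 18
  bit 1 = 0: r = r^2 mod 29 = 18^2 = 5
  bit 2 = 0: r = r^2 mod 29 = 5^2 = 25
  bit 3 = 0: r = r^2 mod 29 = 25^2 = 16
  -> B = 16
s = B^a = 16^25 mod 29  (bits of 25 = 11001)
  bit 0 = 1: r = r^2 * 16 mod 29 = 1^2 * 16 = 1*16 = 16
  bit 1 = 1: r = r^2 * 16 mod 29 = 16^2 * 16 = 24*16 = 7
  bit 2 = 0: r = r^2 mod 29 = 7^2 = 20
  bit 3 = 0: r = r^2 mod 29 = 20^2 = 23
  bit 4 = 1: r = r^2 * 16 mod 29 = 23^2 * 16 = 7*16 = 25
  -> s = B^a = 25

Answer: 25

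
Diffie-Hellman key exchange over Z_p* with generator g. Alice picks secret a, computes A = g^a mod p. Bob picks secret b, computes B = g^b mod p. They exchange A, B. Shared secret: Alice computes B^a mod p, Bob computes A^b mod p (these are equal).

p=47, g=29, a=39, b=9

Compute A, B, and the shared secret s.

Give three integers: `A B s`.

A = 29^39 mod 47  (bits of 39 = 100111)
  bit 0 = 1: r = r^2 * 29 mod 47 = 1^2 * 29 = 1*29 = 29
  bit 1 = 0: r = r^2 mod 47 = 29^2 = 42
  bit 2 = 0: r = r^2 mod 47 = 42^2 = 25
  bit 3 = 1: r = r^2 * 29 mod 47 = 25^2 * 29 = 14*29 = 30
  bit 4 = 1: r = r^2 * 29 mod 47 = 30^2 * 29 = 7*29 = 15
  bit 5 = 1: r = r^2 * 29 mod 47 = 15^2 * 29 = 37*29 = 39
  -> A = 39
B = 29^9 mod 47  (bits of 9 = 1001)
  bit 0 = 1: r = r^2 * 29 mod 47 = 1^2 * 29 = 1*29 = 29
  bit 1 = 0: r = r^2 mod 47 = 29^2 = 42
  bit 2 = 0: r = r^2 mod 47 = 42^2 = 25
  bit 3 = 1: r = r^2 * 29 mod 47 = 25^2 * 29 = 14*29 = 30
  -> B = 30
s = B^a = 30^39 mod 47  (bits of 39 = 100111)
  bit 0 = 1: r = r^2 * 30 mod 47 = 1^2 * 30 = 1*30 = 30
  bit 1 = 0: r = r^2 mod 47 = 30^2 = 7
  bit 2 = 0: r = r^2 mod 47 = 7^2 = 2
  bit 3 = 1: r = r^2 * 30 mod 47 = 2^2 * 30 = 4*30 = 26
  bit 4 = 1: r = r^2 * 30 mod 47 = 26^2 * 30 = 18*30 = 23
  bit 5 = 1: r = r^2 * 30 mod 47 = 23^2 * 30 = 12*30 = 31
  -> s = B^a = 31

Answer: 39 30 31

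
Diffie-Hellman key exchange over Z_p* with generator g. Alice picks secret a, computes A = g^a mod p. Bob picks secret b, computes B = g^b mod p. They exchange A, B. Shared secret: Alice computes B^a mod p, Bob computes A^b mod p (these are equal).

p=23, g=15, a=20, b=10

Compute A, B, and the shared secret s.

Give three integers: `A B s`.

A = 15^20 mod 23  (bits of 20 = 10100)
  bit 0 = 1: r = r^2 * 15 mod 23 = 1^2 * 15 = 1*15 = 15
  bit 1 = 0: r = r^2 mod 23 = 15^2 = 18
  bit 2 = 1: r = r^2 * 15 mod 23 = 18^2 * 15 = 2*15 = 7
  bit 3 = 0: r = r^2 mod 23 = 7^2 = 3
  bit 4 = 0: r = r^2 mod 23 = 3^2 = 9
  -> A = 9
B = 15^10 mod 23  (bits of 10 = 1010)
  bit 0 = 1: r = r^2 * 15 mod 23 = 1^2 * 15 = 1*15 = 15
  bit 1 = 0: r = r^2 mod 23 = 15^2 = 18
  bit 2 = 1: r = r^2 * 15 mod 23 = 18^2 * 15 = 2*15 = 7
  bit 3 = 0: r = r^2 mod 23 = 7^2 = 3
  -> B = 3
s = B^a = 3^20 mod 23  (bits of 20 = 10100)
  bit 0 = 1: r = r^2 * 3 mod 23 = 1^2 * 3 = 1*3 = 3
  bit 1 = 0: r = r^2 mod 23 = 3^2 = 9
  bit 2 = 1: r = r^2 * 3 mod 23 = 9^2 * 3 = 12*3 = 13
  bit 3 = 0: r = r^2 mod 23 = 13^2 = 8
  bit 4 = 0: r = r^2 mod 23 = 8^2 = 18
  -> s = B^a = 18

Answer: 9 3 18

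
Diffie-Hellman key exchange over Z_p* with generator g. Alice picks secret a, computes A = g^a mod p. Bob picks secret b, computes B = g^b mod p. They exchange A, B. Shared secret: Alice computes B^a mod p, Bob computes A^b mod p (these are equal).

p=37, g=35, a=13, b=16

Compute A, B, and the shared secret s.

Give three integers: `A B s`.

Answer: 22 9 12

Derivation:
A = 35^13 mod 37  (bits of 13 = 1101)
  bit 0 = 1: r = r^2 * 35 mod 37 = 1^2 * 35 = 1*35 = 35
  bit 1 = 1: r = r^2 * 35 mod 37 = 35^2 * 35 = 4*35 = 29
  bit 2 = 0: r = r^2 mod 37 = 29^2 = 27
  bit 3 = 1: r = r^2 * 35 mod 37 = 27^2 * 35 = 26*35 = 22
  -> A = 22
B = 35^16 mod 37  (bits of 16 = 10000)
  bit 0 = 1: r = r^2 * 35 mod 37 = 1^2 * 35 = 1*35 = 35
  bit 1 = 0: r = r^2 mod 37 = 35^2 = 4
  bit 2 = 0: r = r^2 mod 37 = 4^2 = 16
  bit 3 = 0: r = r^2 mod 37 = 16^2 = 34
  bit 4 = 0: r = r^2 mod 37 = 34^2 = 9
  -> B = 9
s = B^a = 9^13 mod 37  (bits of 13 = 1101)
  bit 0 = 1: r = r^2 * 9 mod 37 = 1^2 * 9 = 1*9 = 9
  bit 1 = 1: r = r^2 * 9 mod 37 = 9^2 * 9 = 7*9 = 26
  bit 2 = 0: r = r^2 mod 37 = 26^2 = 10
  bit 3 = 1: r = r^2 * 9 mod 37 = 10^2 * 9 = 26*9 = 12
  -> s = B^a = 12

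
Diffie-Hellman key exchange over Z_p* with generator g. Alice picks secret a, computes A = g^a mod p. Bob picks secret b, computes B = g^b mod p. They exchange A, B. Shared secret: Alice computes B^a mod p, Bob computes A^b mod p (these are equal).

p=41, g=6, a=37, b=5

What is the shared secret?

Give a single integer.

A = 6^37 mod 41  (bits of 37 = 100101)
  bit 0 = 1: r = r^2 * 6 mod 41 = 1^2 * 6 = 1*6 = 6
  bit 1 = 0: r = r^2 mod 41 = 6^2 = 36
  bit 2 = 0: r = r^2 mod 41 = 36^2 = 25
  bit 3 = 1: r = r^2 * 6 mod 41 = 25^2 * 6 = 10*6 = 19
  bit 4 = 0: r = r^2 mod 41 = 19^2 = 33
  bit 5 = 1: r = r^2 * 6 mod 41 = 33^2 * 6 = 23*6 = 15
  -> A = 15
B = 6^5 mod 41  (bits of 5 = 101)
  bit 0 = 1: r = r^2 * 6 mod 41 = 1^2 * 6 = 1*6 = 6
  bit 1 = 0: r = r^2 mod 41 = 6^2 = 36
  bit 2 = 1: r = r^2 * 6 mod 41 = 36^2 * 6 = 25*6 = 27
  -> B = 27
s = B^a = 27^37 mod 41  (bits of 37 = 100101)
  bit 0 = 1: r = r^2 * 27 mod 41 = 1^2 * 27 = 1*27 = 27
  bit 1 = 0: r = r^2 mod 41 = 27^2 = 32
  bit 2 = 0: r = r^2 mod 41 = 32^2 = 40
  bit 3 = 1: r = r^2 * 27 mod 41 = 40^2 * 27 = 1*27 = 27
  bit 4 = 0: r = r^2 mod 41 = 27^2 = 32
  bit 5 = 1: r = r^2 * 27 mod 41 = 32^2 * 27 = 40*27 = 14
  -> s = B^a = 14

Answer: 14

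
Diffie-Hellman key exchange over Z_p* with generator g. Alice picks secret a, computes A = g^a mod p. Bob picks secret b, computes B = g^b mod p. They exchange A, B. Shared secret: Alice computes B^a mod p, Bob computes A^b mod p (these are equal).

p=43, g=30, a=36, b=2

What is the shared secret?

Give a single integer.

A = 30^36 mod 43  (bits of 36 = 100100)
  bit 0 = 1: r = r^2 * 30 mod 43 = 1^2 * 30 = 1*30 = 30
  bit 1 = 0: r = r^2 mod 43 = 30^2 = 40
  bit 2 = 0: r = r^2 mod 43 = 40^2 = 9
  bit 3 = 1: r = r^2 * 30 mod 43 = 9^2 * 30 = 38*30 = 22
  bit 4 = 0: r = r^2 mod 43 = 22^2 = 11
  bit 5 = 0: r = r^2 mod 43 = 11^2 = 35
  -> A = 35
B = 30^2 mod 43  (bits of 2 = 10)
  bit 0 = 1: r = r^2 * 30 mod 43 = 1^2 * 30 = 1*30 = 30
  bit 1 = 0: r = r^2 mod 43 = 30^2 = 40
  -> B = 40
s = B^a = 40^36 mod 43  (bits of 36 = 100100)
  bit 0 = 1: r = r^2 * 40 mod 43 = 1^2 * 40 = 1*40 = 40
  bit 1 = 0: r = r^2 mod 43 = 40^2 = 9
  bit 2 = 0: r = r^2 mod 43 = 9^2 = 38
  bit 3 = 1: r = r^2 * 40 mod 43 = 38^2 * 40 = 25*40 = 11
  bit 4 = 0: r = r^2 mod 43 = 11^2 = 35
  bit 5 = 0: r = r^2 mod 43 = 35^2 = 21
  -> s = B^a = 21

Answer: 21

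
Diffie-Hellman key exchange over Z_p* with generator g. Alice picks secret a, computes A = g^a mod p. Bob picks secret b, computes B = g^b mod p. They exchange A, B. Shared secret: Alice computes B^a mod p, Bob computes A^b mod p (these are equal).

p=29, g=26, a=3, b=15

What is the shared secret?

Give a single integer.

Answer: 27

Derivation:
A = 26^3 mod 29  (bits of 3 = 11)
  bit 0 = 1: r = r^2 * 26 mod 29 = 1^2 * 26 = 1*26 = 26
  bit 1 = 1: r = r^2 * 26 mod 29 = 26^2 * 26 = 9*26 = 2
  -> A = 2
B = 26^15 mod 29  (bits of 15 = 1111)
  bit 0 = 1: r = r^2 * 26 mod 29 = 1^2 * 26 = 1*26 = 26
  bit 1 = 1: r = r^2 * 26 mod 29 = 26^2 * 26 = 9*26 = 2
  bit 2 = 1: r = r^2 * 26 mod 29 = 2^2 * 26 = 4*26 = 17
  bit 3 = 1: r = r^2 * 26 mod 29 = 17^2 * 26 = 28*26 = 3
  -> B = 3
s = B^a = 3^3 mod 29  (bits of 3 = 11)
  bit 0 = 1: r = r^2 * 3 mod 29 = 1^2 * 3 = 1*3 = 3
  bit 1 = 1: r = r^2 * 3 mod 29 = 3^2 * 3 = 9*3 = 27
  -> s = B^a = 27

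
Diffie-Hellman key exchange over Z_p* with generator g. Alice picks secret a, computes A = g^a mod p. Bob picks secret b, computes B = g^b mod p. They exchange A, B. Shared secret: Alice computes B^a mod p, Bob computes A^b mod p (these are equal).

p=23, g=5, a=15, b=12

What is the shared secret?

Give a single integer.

Answer: 4

Derivation:
A = 5^15 mod 23  (bits of 15 = 1111)
  bit 0 = 1: r = r^2 * 5 mod 23 = 1^2 * 5 = 1*5 = 5
  bit 1 = 1: r = r^2 * 5 mod 23 = 5^2 * 5 = 2*5 = 10
  bit 2 = 1: r = r^2 * 5 mod 23 = 10^2 * 5 = 8*5 = 17
  bit 3 = 1: r = r^2 * 5 mod 23 = 17^2 * 5 = 13*5 = 19
  -> A = 19
B = 5^12 mod 23  (bits of 12 = 1100)
  bit 0 = 1: r = r^2 * 5 mod 23 = 1^2 * 5 = 1*5 = 5
  bit 1 = 1: r = r^2 * 5 mod 23 = 5^2 * 5 = 2*5 = 10
  bit 2 = 0: r = r^2 mod 23 = 10^2 = 8
  bit 3 = 0: r = r^2 mod 23 = 8^2 = 18
  -> B = 18
s = B^a = 18^15 mod 23  (bits of 15 = 1111)
  bit 0 = 1: r = r^2 * 18 mod 23 = 1^2 * 18 = 1*18 = 18
  bit 1 = 1: r = r^2 * 18 mod 23 = 18^2 * 18 = 2*18 = 13
  bit 2 = 1: r = r^2 * 18 mod 23 = 13^2 * 18 = 8*18 = 6
  bit 3 = 1: r = r^2 * 18 mod 23 = 6^2 * 18 = 13*18 = 4
  -> s = B^a = 4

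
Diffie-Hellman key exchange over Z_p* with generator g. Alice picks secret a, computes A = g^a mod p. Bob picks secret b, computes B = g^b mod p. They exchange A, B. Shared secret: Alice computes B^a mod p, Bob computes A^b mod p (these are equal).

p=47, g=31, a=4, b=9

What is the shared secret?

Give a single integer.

Answer: 17

Derivation:
A = 31^4 mod 47  (bits of 4 = 100)
  bit 0 = 1: r = r^2 * 31 mod 47 = 1^2 * 31 = 1*31 = 31
  bit 1 = 0: r = r^2 mod 47 = 31^2 = 21
  bit 2 = 0: r = r^2 mod 47 = 21^2 = 18
  -> A = 18
B = 31^9 mod 47  (bits of 9 = 1001)
  bit 0 = 1: r = r^2 * 31 mod 47 = 1^2 * 31 = 1*31 = 31
  bit 1 = 0: r = r^2 mod 47 = 31^2 = 21
  bit 2 = 0: r = r^2 mod 47 = 21^2 = 18
  bit 3 = 1: r = r^2 * 31 mod 47 = 18^2 * 31 = 42*31 = 33
  -> B = 33
s = B^a = 33^4 mod 47  (bits of 4 = 100)
  bit 0 = 1: r = r^2 * 33 mod 47 = 1^2 * 33 = 1*33 = 33
  bit 1 = 0: r = r^2 mod 47 = 33^2 = 8
  bit 2 = 0: r = r^2 mod 47 = 8^2 = 17
  -> s = B^a = 17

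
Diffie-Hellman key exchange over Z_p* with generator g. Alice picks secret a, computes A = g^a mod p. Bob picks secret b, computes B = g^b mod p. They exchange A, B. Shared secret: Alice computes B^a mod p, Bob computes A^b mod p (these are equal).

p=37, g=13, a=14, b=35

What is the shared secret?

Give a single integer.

A = 13^14 mod 37  (bits of 14 = 1110)
  bit 0 = 1: r = r^2 * 13 mod 37 = 1^2 * 13 = 1*13 = 13
  bit 1 = 1: r = r^2 * 13 mod 37 = 13^2 * 13 = 21*13 = 14
  bit 2 = 1: r = r^2 * 13 mod 37 = 14^2 * 13 = 11*13 = 32
  bit 3 = 0: r = r^2 mod 37 = 32^2 = 25
  -> A = 25
B = 13^35 mod 37  (bits of 35 = 100011)
  bit 0 = 1: r = r^2 * 13 mod 37 = 1^2 * 13 = 1*13 = 13
  bit 1 = 0: r = r^2 mod 37 = 13^2 = 21
  bit 2 = 0: r = r^2 mod 37 = 21^2 = 34
  bit 3 = 0: r = r^2 mod 37 = 34^2 = 9
  bit 4 = 1: r = r^2 * 13 mod 37 = 9^2 * 13 = 7*13 = 17
  bit 5 = 1: r = r^2 * 13 mod 37 = 17^2 * 13 = 30*13 = 20
  -> B = 20
s = B^a = 20^14 mod 37  (bits of 14 = 1110)
  bit 0 = 1: r = r^2 * 20 mod 37 = 1^2 * 20 = 1*20 = 20
  bit 1 = 1: r = r^2 * 20 mod 37 = 20^2 * 20 = 30*20 = 8
  bit 2 = 1: r = r^2 * 20 mod 37 = 8^2 * 20 = 27*20 = 22
  bit 3 = 0: r = r^2 mod 37 = 22^2 = 3
  -> s = B^a = 3

Answer: 3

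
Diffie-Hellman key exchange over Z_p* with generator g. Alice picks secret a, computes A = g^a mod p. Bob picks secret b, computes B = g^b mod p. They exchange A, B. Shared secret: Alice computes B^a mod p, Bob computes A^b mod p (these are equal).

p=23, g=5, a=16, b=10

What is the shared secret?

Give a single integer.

Answer: 8

Derivation:
A = 5^16 mod 23  (bits of 16 = 10000)
  bit 0 = 1: r = r^2 * 5 mod 23 = 1^2 * 5 = 1*5 = 5
  bit 1 = 0: r = r^2 mod 23 = 5^2 = 2
  bit 2 = 0: r = r^2 mod 23 = 2^2 = 4
  bit 3 = 0: r = r^2 mod 23 = 4^2 = 16
  bit 4 = 0: r = r^2 mod 23 = 16^2 = 3
  -> A = 3
B = 5^10 mod 23  (bits of 10 = 1010)
  bit 0 = 1: r = r^2 * 5 mod 23 = 1^2 * 5 = 1*5 = 5
  bit 1 = 0: r = r^2 mod 23 = 5^2 = 2
  bit 2 = 1: r = r^2 * 5 mod 23 = 2^2 * 5 = 4*5 = 20
  bit 3 = 0: r = r^2 mod 23 = 20^2 = 9
  -> B = 9
s = B^a = 9^16 mod 23  (bits of 16 = 10000)
  bit 0 = 1: r = r^2 * 9 mod 23 = 1^2 * 9 = 1*9 = 9
  bit 1 = 0: r = r^2 mod 23 = 9^2 = 12
  bit 2 = 0: r = r^2 mod 23 = 12^2 = 6
  bit 3 = 0: r = r^2 mod 23 = 6^2 = 13
  bit 4 = 0: r = r^2 mod 23 = 13^2 = 8
  -> s = B^a = 8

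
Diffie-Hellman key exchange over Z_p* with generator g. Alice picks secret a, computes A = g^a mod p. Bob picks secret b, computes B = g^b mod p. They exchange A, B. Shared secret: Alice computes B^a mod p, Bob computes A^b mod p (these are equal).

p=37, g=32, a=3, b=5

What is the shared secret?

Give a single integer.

A = 32^3 mod 37  (bits of 3 = 11)
  bit 0 = 1: r = r^2 * 32 mod 37 = 1^2 * 32 = 1*32 = 32
  bit 1 = 1: r = r^2 * 32 mod 37 = 32^2 * 32 = 25*32 = 23
  -> A = 23
B = 32^5 mod 37  (bits of 5 = 101)
  bit 0 = 1: r = r^2 * 32 mod 37 = 1^2 * 32 = 1*32 = 32
  bit 1 = 0: r = r^2 mod 37 = 32^2 = 25
  bit 2 = 1: r = r^2 * 32 mod 37 = 25^2 * 32 = 33*32 = 20
  -> B = 20
s = B^a = 20^3 mod 37  (bits of 3 = 11)
  bit 0 = 1: r = r^2 * 20 mod 37 = 1^2 * 20 = 1*20 = 20
  bit 1 = 1: r = r^2 * 20 mod 37 = 20^2 * 20 = 30*20 = 8
  -> s = B^a = 8

Answer: 8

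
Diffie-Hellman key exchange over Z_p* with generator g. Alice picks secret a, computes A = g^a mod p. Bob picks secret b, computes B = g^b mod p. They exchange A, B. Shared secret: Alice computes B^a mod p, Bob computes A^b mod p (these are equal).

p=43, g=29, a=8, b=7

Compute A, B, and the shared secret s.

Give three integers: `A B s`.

A = 29^8 mod 43  (bits of 8 = 1000)
  bit 0 = 1: r = r^2 * 29 mod 43 = 1^2 * 29 = 1*29 = 29
  bit 1 = 0: r = r^2 mod 43 = 29^2 = 24
  bit 2 = 0: r = r^2 mod 43 = 24^2 = 17
  bit 3 = 0: r = r^2 mod 43 = 17^2 = 31
  -> A = 31
B = 29^7 mod 43  (bits of 7 = 111)
  bit 0 = 1: r = r^2 * 29 mod 43 = 1^2 * 29 = 1*29 = 29
  bit 1 = 1: r = r^2 * 29 mod 43 = 29^2 * 29 = 24*29 = 8
  bit 2 = 1: r = r^2 * 29 mod 43 = 8^2 * 29 = 21*29 = 7
  -> B = 7
s = B^a = 7^8 mod 43  (bits of 8 = 1000)
  bit 0 = 1: r = r^2 * 7 mod 43 = 1^2 * 7 = 1*7 = 7
  bit 1 = 0: r = r^2 mod 43 = 7^2 = 6
  bit 2 = 0: r = r^2 mod 43 = 6^2 = 36
  bit 3 = 0: r = r^2 mod 43 = 36^2 = 6
  -> s = B^a = 6

Answer: 31 7 6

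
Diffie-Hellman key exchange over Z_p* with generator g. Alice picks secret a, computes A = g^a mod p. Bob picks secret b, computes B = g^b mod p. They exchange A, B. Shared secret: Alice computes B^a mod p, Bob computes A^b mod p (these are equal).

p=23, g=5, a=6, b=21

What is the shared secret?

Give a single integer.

Answer: 3

Derivation:
A = 5^6 mod 23  (bits of 6 = 110)
  bit 0 = 1: r = r^2 * 5 mod 23 = 1^2 * 5 = 1*5 = 5
  bit 1 = 1: r = r^2 * 5 mod 23 = 5^2 * 5 = 2*5 = 10
  bit 2 = 0: r = r^2 mod 23 = 10^2 = 8
  -> A = 8
B = 5^21 mod 23  (bits of 21 = 10101)
  bit 0 = 1: r = r^2 * 5 mod 23 = 1^2 * 5 = 1*5 = 5
  bit 1 = 0: r = r^2 mod 23 = 5^2 = 2
  bit 2 = 1: r = r^2 * 5 mod 23 = 2^2 * 5 = 4*5 = 20
  bit 3 = 0: r = r^2 mod 23 = 20^2 = 9
  bit 4 = 1: r = r^2 * 5 mod 23 = 9^2 * 5 = 12*5 = 14
  -> B = 14
s = B^a = 14^6 mod 23  (bits of 6 = 110)
  bit 0 = 1: r = r^2 * 14 mod 23 = 1^2 * 14 = 1*14 = 14
  bit 1 = 1: r = r^2 * 14 mod 23 = 14^2 * 14 = 12*14 = 7
  bit 2 = 0: r = r^2 mod 23 = 7^2 = 3
  -> s = B^a = 3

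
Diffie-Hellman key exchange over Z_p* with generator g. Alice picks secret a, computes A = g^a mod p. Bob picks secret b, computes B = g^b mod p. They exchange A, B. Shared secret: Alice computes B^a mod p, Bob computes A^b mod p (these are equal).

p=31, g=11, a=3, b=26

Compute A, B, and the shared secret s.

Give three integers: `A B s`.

Answer: 29 7 2

Derivation:
A = 11^3 mod 31  (bits of 3 = 11)
  bit 0 = 1: r = r^2 * 11 mod 31 = 1^2 * 11 = 1*11 = 11
  bit 1 = 1: r = r^2 * 11 mod 31 = 11^2 * 11 = 28*11 = 29
  -> A = 29
B = 11^26 mod 31  (bits of 26 = 11010)
  bit 0 = 1: r = r^2 * 11 mod 31 = 1^2 * 11 = 1*11 = 11
  bit 1 = 1: r = r^2 * 11 mod 31 = 11^2 * 11 = 28*11 = 29
  bit 2 = 0: r = r^2 mod 31 = 29^2 = 4
  bit 3 = 1: r = r^2 * 11 mod 31 = 4^2 * 11 = 16*11 = 21
  bit 4 = 0: r = r^2 mod 31 = 21^2 = 7
  -> B = 7
s = B^a = 7^3 mod 31  (bits of 3 = 11)
  bit 0 = 1: r = r^2 * 7 mod 31 = 1^2 * 7 = 1*7 = 7
  bit 1 = 1: r = r^2 * 7 mod 31 = 7^2 * 7 = 18*7 = 2
  -> s = B^a = 2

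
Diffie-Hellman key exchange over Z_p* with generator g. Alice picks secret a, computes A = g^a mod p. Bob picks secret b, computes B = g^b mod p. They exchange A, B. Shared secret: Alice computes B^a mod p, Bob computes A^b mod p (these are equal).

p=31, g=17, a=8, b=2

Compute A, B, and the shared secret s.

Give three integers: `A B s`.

Answer: 18 10 14

Derivation:
A = 17^8 mod 31  (bits of 8 = 1000)
  bit 0 = 1: r = r^2 * 17 mod 31 = 1^2 * 17 = 1*17 = 17
  bit 1 = 0: r = r^2 mod 31 = 17^2 = 10
  bit 2 = 0: r = r^2 mod 31 = 10^2 = 7
  bit 3 = 0: r = r^2 mod 31 = 7^2 = 18
  -> A = 18
B = 17^2 mod 31  (bits of 2 = 10)
  bit 0 = 1: r = r^2 * 17 mod 31 = 1^2 * 17 = 1*17 = 17
  bit 1 = 0: r = r^2 mod 31 = 17^2 = 10
  -> B = 10
s = B^a = 10^8 mod 31  (bits of 8 = 1000)
  bit 0 = 1: r = r^2 * 10 mod 31 = 1^2 * 10 = 1*10 = 10
  bit 1 = 0: r = r^2 mod 31 = 10^2 = 7
  bit 2 = 0: r = r^2 mod 31 = 7^2 = 18
  bit 3 = 0: r = r^2 mod 31 = 18^2 = 14
  -> s = B^a = 14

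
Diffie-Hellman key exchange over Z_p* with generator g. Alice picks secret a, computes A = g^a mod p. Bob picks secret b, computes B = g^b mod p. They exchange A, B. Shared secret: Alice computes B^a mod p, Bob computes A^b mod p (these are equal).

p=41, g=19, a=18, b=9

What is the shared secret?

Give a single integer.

A = 19^18 mod 41  (bits of 18 = 10010)
  bit 0 = 1: r = r^2 * 19 mod 41 = 1^2 * 19 = 1*19 = 19
  bit 1 = 0: r = r^2 mod 41 = 19^2 = 33
  bit 2 = 0: r = r^2 mod 41 = 33^2 = 23
  bit 3 = 1: r = r^2 * 19 mod 41 = 23^2 * 19 = 37*19 = 6
  bit 4 = 0: r = r^2 mod 41 = 6^2 = 36
  -> A = 36
B = 19^9 mod 41  (bits of 9 = 1001)
  bit 0 = 1: r = r^2 * 19 mod 41 = 1^2 * 19 = 1*19 = 19
  bit 1 = 0: r = r^2 mod 41 = 19^2 = 33
  bit 2 = 0: r = r^2 mod 41 = 33^2 = 23
  bit 3 = 1: r = r^2 * 19 mod 41 = 23^2 * 19 = 37*19 = 6
  -> B = 6
s = B^a = 6^18 mod 41  (bits of 18 = 10010)
  bit 0 = 1: r = r^2 * 6 mod 41 = 1^2 * 6 = 1*6 = 6
  bit 1 = 0: r = r^2 mod 41 = 6^2 = 36
  bit 2 = 0: r = r^2 mod 41 = 36^2 = 25
  bit 3 = 1: r = r^2 * 6 mod 41 = 25^2 * 6 = 10*6 = 19
  bit 4 = 0: r = r^2 mod 41 = 19^2 = 33
  -> s = B^a = 33

Answer: 33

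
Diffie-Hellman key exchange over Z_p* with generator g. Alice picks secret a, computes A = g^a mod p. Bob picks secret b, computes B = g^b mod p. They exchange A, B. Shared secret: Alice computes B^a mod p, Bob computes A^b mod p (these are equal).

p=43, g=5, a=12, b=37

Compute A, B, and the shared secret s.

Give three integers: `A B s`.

Answer: 41 3 4

Derivation:
A = 5^12 mod 43  (bits of 12 = 1100)
  bit 0 = 1: r = r^2 * 5 mod 43 = 1^2 * 5 = 1*5 = 5
  bit 1 = 1: r = r^2 * 5 mod 43 = 5^2 * 5 = 25*5 = 39
  bit 2 = 0: r = r^2 mod 43 = 39^2 = 16
  bit 3 = 0: r = r^2 mod 43 = 16^2 = 41
  -> A = 41
B = 5^37 mod 43  (bits of 37 = 100101)
  bit 0 = 1: r = r^2 * 5 mod 43 = 1^2 * 5 = 1*5 = 5
  bit 1 = 0: r = r^2 mod 43 = 5^2 = 25
  bit 2 = 0: r = r^2 mod 43 = 25^2 = 23
  bit 3 = 1: r = r^2 * 5 mod 43 = 23^2 * 5 = 13*5 = 22
  bit 4 = 0: r = r^2 mod 43 = 22^2 = 11
  bit 5 = 1: r = r^2 * 5 mod 43 = 11^2 * 5 = 35*5 = 3
  -> B = 3
s = B^a = 3^12 mod 43  (bits of 12 = 1100)
  bit 0 = 1: r = r^2 * 3 mod 43 = 1^2 * 3 = 1*3 = 3
  bit 1 = 1: r = r^2 * 3 mod 43 = 3^2 * 3 = 9*3 = 27
  bit 2 = 0: r = r^2 mod 43 = 27^2 = 41
  bit 3 = 0: r = r^2 mod 43 = 41^2 = 4
  -> s = B^a = 4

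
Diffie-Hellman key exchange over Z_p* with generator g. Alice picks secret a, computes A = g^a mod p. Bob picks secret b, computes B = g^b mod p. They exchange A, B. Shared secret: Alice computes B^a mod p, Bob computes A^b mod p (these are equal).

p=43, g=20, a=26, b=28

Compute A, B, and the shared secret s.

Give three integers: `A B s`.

Answer: 17 6 36

Derivation:
A = 20^26 mod 43  (bits of 26 = 11010)
  bit 0 = 1: r = r^2 * 20 mod 43 = 1^2 * 20 = 1*20 = 20
  bit 1 = 1: r = r^2 * 20 mod 43 = 20^2 * 20 = 13*20 = 2
  bit 2 = 0: r = r^2 mod 43 = 2^2 = 4
  bit 3 = 1: r = r^2 * 20 mod 43 = 4^2 * 20 = 16*20 = 19
  bit 4 = 0: r = r^2 mod 43 = 19^2 = 17
  -> A = 17
B = 20^28 mod 43  (bits of 28 = 11100)
  bit 0 = 1: r = r^2 * 20 mod 43 = 1^2 * 20 = 1*20 = 20
  bit 1 = 1: r = r^2 * 20 mod 43 = 20^2 * 20 = 13*20 = 2
  bit 2 = 1: r = r^2 * 20 mod 43 = 2^2 * 20 = 4*20 = 37
  bit 3 = 0: r = r^2 mod 43 = 37^2 = 36
  bit 4 = 0: r = r^2 mod 43 = 36^2 = 6
  -> B = 6
s = B^a = 6^26 mod 43  (bits of 26 = 11010)
  bit 0 = 1: r = r^2 * 6 mod 43 = 1^2 * 6 = 1*6 = 6
  bit 1 = 1: r = r^2 * 6 mod 43 = 6^2 * 6 = 36*6 = 1
  bit 2 = 0: r = r^2 mod 43 = 1^2 = 1
  bit 3 = 1: r = r^2 * 6 mod 43 = 1^2 * 6 = 1*6 = 6
  bit 4 = 0: r = r^2 mod 43 = 6^2 = 36
  -> s = B^a = 36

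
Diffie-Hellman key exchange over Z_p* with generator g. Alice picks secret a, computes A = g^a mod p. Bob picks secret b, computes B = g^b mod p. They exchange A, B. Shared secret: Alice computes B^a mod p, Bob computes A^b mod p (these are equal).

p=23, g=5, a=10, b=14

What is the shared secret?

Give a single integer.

A = 5^10 mod 23  (bits of 10 = 1010)
  bit 0 = 1: r = r^2 * 5 mod 23 = 1^2 * 5 = 1*5 = 5
  bit 1 = 0: r = r^2 mod 23 = 5^2 = 2
  bit 2 = 1: r = r^2 * 5 mod 23 = 2^2 * 5 = 4*5 = 20
  bit 3 = 0: r = r^2 mod 23 = 20^2 = 9
  -> A = 9
B = 5^14 mod 23  (bits of 14 = 1110)
  bit 0 = 1: r = r^2 * 5 mod 23 = 1^2 * 5 = 1*5 = 5
  bit 1 = 1: r = r^2 * 5 mod 23 = 5^2 * 5 = 2*5 = 10
  bit 2 = 1: r = r^2 * 5 mod 23 = 10^2 * 5 = 8*5 = 17
  bit 3 = 0: r = r^2 mod 23 = 17^2 = 13
  -> B = 13
s = B^a = 13^10 mod 23  (bits of 10 = 1010)
  bit 0 = 1: r = r^2 * 13 mod 23 = 1^2 * 13 = 1*13 = 13
  bit 1 = 0: r = r^2 mod 23 = 13^2 = 8
  bit 2 = 1: r = r^2 * 13 mod 23 = 8^2 * 13 = 18*13 = 4
  bit 3 = 0: r = r^2 mod 23 = 4^2 = 16
  -> s = B^a = 16

Answer: 16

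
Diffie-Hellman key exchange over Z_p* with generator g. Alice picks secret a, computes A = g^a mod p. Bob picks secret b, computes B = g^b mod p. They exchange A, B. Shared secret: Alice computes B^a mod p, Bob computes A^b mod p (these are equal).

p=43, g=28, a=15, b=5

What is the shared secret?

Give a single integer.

A = 28^15 mod 43  (bits of 15 = 1111)
  bit 0 = 1: r = r^2 * 28 mod 43 = 1^2 * 28 = 1*28 = 28
  bit 1 = 1: r = r^2 * 28 mod 43 = 28^2 * 28 = 10*28 = 22
  bit 2 = 1: r = r^2 * 28 mod 43 = 22^2 * 28 = 11*28 = 7
  bit 3 = 1: r = r^2 * 28 mod 43 = 7^2 * 28 = 6*28 = 39
  -> A = 39
B = 28^5 mod 43  (bits of 5 = 101)
  bit 0 = 1: r = r^2 * 28 mod 43 = 1^2 * 28 = 1*28 = 28
  bit 1 = 0: r = r^2 mod 43 = 28^2 = 10
  bit 2 = 1: r = r^2 * 28 mod 43 = 10^2 * 28 = 14*28 = 5
  -> B = 5
s = B^a = 5^15 mod 43  (bits of 15 = 1111)
  bit 0 = 1: r = r^2 * 5 mod 43 = 1^2 * 5 = 1*5 = 5
  bit 1 = 1: r = r^2 * 5 mod 43 = 5^2 * 5 = 25*5 = 39
  bit 2 = 1: r = r^2 * 5 mod 43 = 39^2 * 5 = 16*5 = 37
  bit 3 = 1: r = r^2 * 5 mod 43 = 37^2 * 5 = 36*5 = 8
  -> s = B^a = 8

Answer: 8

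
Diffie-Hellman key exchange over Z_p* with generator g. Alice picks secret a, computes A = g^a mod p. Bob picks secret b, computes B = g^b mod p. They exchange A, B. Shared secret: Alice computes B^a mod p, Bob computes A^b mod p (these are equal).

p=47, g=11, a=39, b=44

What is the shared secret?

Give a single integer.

A = 11^39 mod 47  (bits of 39 = 100111)
  bit 0 = 1: r = r^2 * 11 mod 47 = 1^2 * 11 = 1*11 = 11
  bit 1 = 0: r = r^2 mod 47 = 11^2 = 27
  bit 2 = 0: r = r^2 mod 47 = 27^2 = 24
  bit 3 = 1: r = r^2 * 11 mod 47 = 24^2 * 11 = 12*11 = 38
  bit 4 = 1: r = r^2 * 11 mod 47 = 38^2 * 11 = 34*11 = 45
  bit 5 = 1: r = r^2 * 11 mod 47 = 45^2 * 11 = 4*11 = 44
  -> A = 44
B = 11^44 mod 47  (bits of 44 = 101100)
  bit 0 = 1: r = r^2 * 11 mod 47 = 1^2 * 11 = 1*11 = 11
  bit 1 = 0: r = r^2 mod 47 = 11^2 = 27
  bit 2 = 1: r = r^2 * 11 mod 47 = 27^2 * 11 = 24*11 = 29
  bit 3 = 1: r = r^2 * 11 mod 47 = 29^2 * 11 = 42*11 = 39
  bit 4 = 0: r = r^2 mod 47 = 39^2 = 17
  bit 5 = 0: r = r^2 mod 47 = 17^2 = 7
  -> B = 7
s = B^a = 7^39 mod 47  (bits of 39 = 100111)
  bit 0 = 1: r = r^2 * 7 mod 47 = 1^2 * 7 = 1*7 = 7
  bit 1 = 0: r = r^2 mod 47 = 7^2 = 2
  bit 2 = 0: r = r^2 mod 47 = 2^2 = 4
  bit 3 = 1: r = r^2 * 7 mod 47 = 4^2 * 7 = 16*7 = 18
  bit 4 = 1: r = r^2 * 7 mod 47 = 18^2 * 7 = 42*7 = 12
  bit 5 = 1: r = r^2 * 7 mod 47 = 12^2 * 7 = 3*7 = 21
  -> s = B^a = 21

Answer: 21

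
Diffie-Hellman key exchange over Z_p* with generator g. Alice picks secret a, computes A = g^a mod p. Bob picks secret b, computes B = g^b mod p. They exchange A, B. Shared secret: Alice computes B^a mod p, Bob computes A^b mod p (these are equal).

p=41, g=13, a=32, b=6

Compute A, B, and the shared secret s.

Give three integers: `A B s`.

Answer: 37 2 37

Derivation:
A = 13^32 mod 41  (bits of 32 = 100000)
  bit 0 = 1: r = r^2 * 13 mod 41 = 1^2 * 13 = 1*13 = 13
  bit 1 = 0: r = r^2 mod 41 = 13^2 = 5
  bit 2 = 0: r = r^2 mod 41 = 5^2 = 25
  bit 3 = 0: r = r^2 mod 41 = 25^2 = 10
  bit 4 = 0: r = r^2 mod 41 = 10^2 = 18
  bit 5 = 0: r = r^2 mod 41 = 18^2 = 37
  -> A = 37
B = 13^6 mod 41  (bits of 6 = 110)
  bit 0 = 1: r = r^2 * 13 mod 41 = 1^2 * 13 = 1*13 = 13
  bit 1 = 1: r = r^2 * 13 mod 41 = 13^2 * 13 = 5*13 = 24
  bit 2 = 0: r = r^2 mod 41 = 24^2 = 2
  -> B = 2
s = B^a = 2^32 mod 41  (bits of 32 = 100000)
  bit 0 = 1: r = r^2 * 2 mod 41 = 1^2 * 2 = 1*2 = 2
  bit 1 = 0: r = r^2 mod 41 = 2^2 = 4
  bit 2 = 0: r = r^2 mod 41 = 4^2 = 16
  bit 3 = 0: r = r^2 mod 41 = 16^2 = 10
  bit 4 = 0: r = r^2 mod 41 = 10^2 = 18
  bit 5 = 0: r = r^2 mod 41 = 18^2 = 37
  -> s = B^a = 37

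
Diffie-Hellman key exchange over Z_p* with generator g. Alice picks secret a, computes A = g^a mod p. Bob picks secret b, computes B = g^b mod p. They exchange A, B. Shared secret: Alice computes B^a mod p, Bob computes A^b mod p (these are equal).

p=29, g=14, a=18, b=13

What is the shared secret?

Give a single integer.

A = 14^18 mod 29  (bits of 18 = 10010)
  bit 0 = 1: r = r^2 * 14 mod 29 = 1^2 * 14 = 1*14 = 14
  bit 1 = 0: r = r^2 mod 29 = 14^2 = 22
  bit 2 = 0: r = r^2 mod 29 = 22^2 = 20
  bit 3 = 1: r = r^2 * 14 mod 29 = 20^2 * 14 = 23*14 = 3
  bit 4 = 0: r = r^2 mod 29 = 3^2 = 9
  -> A = 9
B = 14^13 mod 29  (bits of 13 = 1101)
  bit 0 = 1: r = r^2 * 14 mod 29 = 1^2 * 14 = 1*14 = 14
  bit 1 = 1: r = r^2 * 14 mod 29 = 14^2 * 14 = 22*14 = 18
  bit 2 = 0: r = r^2 mod 29 = 18^2 = 5
  bit 3 = 1: r = r^2 * 14 mod 29 = 5^2 * 14 = 25*14 = 2
  -> B = 2
s = B^a = 2^18 mod 29  (bits of 18 = 10010)
  bit 0 = 1: r = r^2 * 2 mod 29 = 1^2 * 2 = 1*2 = 2
  bit 1 = 0: r = r^2 mod 29 = 2^2 = 4
  bit 2 = 0: r = r^2 mod 29 = 4^2 = 16
  bit 3 = 1: r = r^2 * 2 mod 29 = 16^2 * 2 = 24*2 = 19
  bit 4 = 0: r = r^2 mod 29 = 19^2 = 13
  -> s = B^a = 13

Answer: 13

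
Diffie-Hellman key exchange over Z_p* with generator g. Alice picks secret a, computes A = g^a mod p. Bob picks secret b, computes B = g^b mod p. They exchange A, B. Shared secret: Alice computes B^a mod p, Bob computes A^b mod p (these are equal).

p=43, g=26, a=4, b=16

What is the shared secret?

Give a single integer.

A = 26^4 mod 43  (bits of 4 = 100)
  bit 0 = 1: r = r^2 * 26 mod 43 = 1^2 * 26 = 1*26 = 26
  bit 1 = 0: r = r^2 mod 43 = 26^2 = 31
  bit 2 = 0: r = r^2 mod 43 = 31^2 = 15
  -> A = 15
B = 26^16 mod 43  (bits of 16 = 10000)
  bit 0 = 1: r = r^2 * 26 mod 43 = 1^2 * 26 = 1*26 = 26
  bit 1 = 0: r = r^2 mod 43 = 26^2 = 31
  bit 2 = 0: r = r^2 mod 43 = 31^2 = 15
  bit 3 = 0: r = r^2 mod 43 = 15^2 = 10
  bit 4 = 0: r = r^2 mod 43 = 10^2 = 14
  -> B = 14
s = B^a = 14^4 mod 43  (bits of 4 = 100)
  bit 0 = 1: r = r^2 * 14 mod 43 = 1^2 * 14 = 1*14 = 14
  bit 1 = 0: r = r^2 mod 43 = 14^2 = 24
  bit 2 = 0: r = r^2 mod 43 = 24^2 = 17
  -> s = B^a = 17

Answer: 17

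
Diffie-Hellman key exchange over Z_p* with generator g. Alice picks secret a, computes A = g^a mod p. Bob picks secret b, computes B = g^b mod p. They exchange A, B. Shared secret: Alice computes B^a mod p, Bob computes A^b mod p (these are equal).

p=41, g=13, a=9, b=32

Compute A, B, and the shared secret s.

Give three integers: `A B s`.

A = 13^9 mod 41  (bits of 9 = 1001)
  bit 0 = 1: r = r^2 * 13 mod 41 = 1^2 * 13 = 1*13 = 13
  bit 1 = 0: r = r^2 mod 41 = 13^2 = 5
  bit 2 = 0: r = r^2 mod 41 = 5^2 = 25
  bit 3 = 1: r = r^2 * 13 mod 41 = 25^2 * 13 = 10*13 = 7
  -> A = 7
B = 13^32 mod 41  (bits of 32 = 100000)
  bit 0 = 1: r = r^2 * 13 mod 41 = 1^2 * 13 = 1*13 = 13
  bit 1 = 0: r = r^2 mod 41 = 13^2 = 5
  bit 2 = 0: r = r^2 mod 41 = 5^2 = 25
  bit 3 = 0: r = r^2 mod 41 = 25^2 = 10
  bit 4 = 0: r = r^2 mod 41 = 10^2 = 18
  bit 5 = 0: r = r^2 mod 41 = 18^2 = 37
  -> B = 37
s = B^a = 37^9 mod 41  (bits of 9 = 1001)
  bit 0 = 1: r = r^2 * 37 mod 41 = 1^2 * 37 = 1*37 = 37
  bit 1 = 0: r = r^2 mod 41 = 37^2 = 16
  bit 2 = 0: r = r^2 mod 41 = 16^2 = 10
  bit 3 = 1: r = r^2 * 37 mod 41 = 10^2 * 37 = 18*37 = 10
  -> s = B^a = 10

Answer: 7 37 10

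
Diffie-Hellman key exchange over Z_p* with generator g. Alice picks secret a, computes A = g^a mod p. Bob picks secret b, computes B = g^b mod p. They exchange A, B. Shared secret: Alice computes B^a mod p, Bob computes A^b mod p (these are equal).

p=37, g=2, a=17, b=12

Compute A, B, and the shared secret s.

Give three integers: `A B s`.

A = 2^17 mod 37  (bits of 17 = 10001)
  bit 0 = 1: r = r^2 * 2 mod 37 = 1^2 * 2 = 1*2 = 2
  bit 1 = 0: r = r^2 mod 37 = 2^2 = 4
  bit 2 = 0: r = r^2 mod 37 = 4^2 = 16
  bit 3 = 0: r = r^2 mod 37 = 16^2 = 34
  bit 4 = 1: r = r^2 * 2 mod 37 = 34^2 * 2 = 9*2 = 18
  -> A = 18
B = 2^12 mod 37  (bits of 12 = 1100)
  bit 0 = 1: r = r^2 * 2 mod 37 = 1^2 * 2 = 1*2 = 2
  bit 1 = 1: r = r^2 * 2 mod 37 = 2^2 * 2 = 4*2 = 8
  bit 2 = 0: r = r^2 mod 37 = 8^2 = 27
  bit 3 = 0: r = r^2 mod 37 = 27^2 = 26
  -> B = 26
s = B^a = 26^17 mod 37  (bits of 17 = 10001)
  bit 0 = 1: r = r^2 * 26 mod 37 = 1^2 * 26 = 1*26 = 26
  bit 1 = 0: r = r^2 mod 37 = 26^2 = 10
  bit 2 = 0: r = r^2 mod 37 = 10^2 = 26
  bit 3 = 0: r = r^2 mod 37 = 26^2 = 10
  bit 4 = 1: r = r^2 * 26 mod 37 = 10^2 * 26 = 26*26 = 10
  -> s = B^a = 10

Answer: 18 26 10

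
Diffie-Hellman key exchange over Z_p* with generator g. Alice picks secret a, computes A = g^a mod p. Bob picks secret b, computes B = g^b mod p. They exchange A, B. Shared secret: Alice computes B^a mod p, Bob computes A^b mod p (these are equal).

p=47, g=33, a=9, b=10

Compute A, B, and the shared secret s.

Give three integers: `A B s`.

Answer: 43 9 6

Derivation:
A = 33^9 mod 47  (bits of 9 = 1001)
  bit 0 = 1: r = r^2 * 33 mod 47 = 1^2 * 33 = 1*33 = 33
  bit 1 = 0: r = r^2 mod 47 = 33^2 = 8
  bit 2 = 0: r = r^2 mod 47 = 8^2 = 17
  bit 3 = 1: r = r^2 * 33 mod 47 = 17^2 * 33 = 7*33 = 43
  -> A = 43
B = 33^10 mod 47  (bits of 10 = 1010)
  bit 0 = 1: r = r^2 * 33 mod 47 = 1^2 * 33 = 1*33 = 33
  bit 1 = 0: r = r^2 mod 47 = 33^2 = 8
  bit 2 = 1: r = r^2 * 33 mod 47 = 8^2 * 33 = 17*33 = 44
  bit 3 = 0: r = r^2 mod 47 = 44^2 = 9
  -> B = 9
s = B^a = 9^9 mod 47  (bits of 9 = 1001)
  bit 0 = 1: r = r^2 * 9 mod 47 = 1^2 * 9 = 1*9 = 9
  bit 1 = 0: r = r^2 mod 47 = 9^2 = 34
  bit 2 = 0: r = r^2 mod 47 = 34^2 = 28
  bit 3 = 1: r = r^2 * 9 mod 47 = 28^2 * 9 = 32*9 = 6
  -> s = B^a = 6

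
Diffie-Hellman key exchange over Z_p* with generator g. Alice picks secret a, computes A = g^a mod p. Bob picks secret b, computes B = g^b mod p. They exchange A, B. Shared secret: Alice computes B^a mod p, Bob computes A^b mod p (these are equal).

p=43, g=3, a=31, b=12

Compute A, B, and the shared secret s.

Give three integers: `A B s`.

A = 3^31 mod 43  (bits of 31 = 11111)
  bit 0 = 1: r = r^2 * 3 mod 43 = 1^2 * 3 = 1*3 = 3
  bit 1 = 1: r = r^2 * 3 mod 43 = 3^2 * 3 = 9*3 = 27
  bit 2 = 1: r = r^2 * 3 mod 43 = 27^2 * 3 = 41*3 = 37
  bit 3 = 1: r = r^2 * 3 mod 43 = 37^2 * 3 = 36*3 = 22
  bit 4 = 1: r = r^2 * 3 mod 43 = 22^2 * 3 = 11*3 = 33
  -> A = 33
B = 3^12 mod 43  (bits of 12 = 1100)
  bit 0 = 1: r = r^2 * 3 mod 43 = 1^2 * 3 = 1*3 = 3
  bit 1 = 1: r = r^2 * 3 mod 43 = 3^2 * 3 = 9*3 = 27
  bit 2 = 0: r = r^2 mod 43 = 27^2 = 41
  bit 3 = 0: r = r^2 mod 43 = 41^2 = 4
  -> B = 4
s = B^a = 4^31 mod 43  (bits of 31 = 11111)
  bit 0 = 1: r = r^2 * 4 mod 43 = 1^2 * 4 = 1*4 = 4
  bit 1 = 1: r = r^2 * 4 mod 43 = 4^2 * 4 = 16*4 = 21
  bit 2 = 1: r = r^2 * 4 mod 43 = 21^2 * 4 = 11*4 = 1
  bit 3 = 1: r = r^2 * 4 mod 43 = 1^2 * 4 = 1*4 = 4
  bit 4 = 1: r = r^2 * 4 mod 43 = 4^2 * 4 = 16*4 = 21
  -> s = B^a = 21

Answer: 33 4 21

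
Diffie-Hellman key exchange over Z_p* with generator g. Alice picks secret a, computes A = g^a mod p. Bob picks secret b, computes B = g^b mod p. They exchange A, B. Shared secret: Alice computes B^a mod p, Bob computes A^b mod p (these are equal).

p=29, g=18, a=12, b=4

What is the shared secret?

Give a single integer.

A = 18^12 mod 29  (bits of 12 = 1100)
  bit 0 = 1: r = r^2 * 18 mod 29 = 1^2 * 18 = 1*18 = 18
  bit 1 = 1: r = r^2 * 18 mod 29 = 18^2 * 18 = 5*18 = 3
  bit 2 = 0: r = r^2 mod 29 = 3^2 = 9
  bit 3 = 0: r = r^2 mod 29 = 9^2 = 23
  -> A = 23
B = 18^4 mod 29  (bits of 4 = 100)
  bit 0 = 1: r = r^2 * 18 mod 29 = 1^2 * 18 = 1*18 = 18
  bit 1 = 0: r = r^2 mod 29 = 18^2 = 5
  bit 2 = 0: r = r^2 mod 29 = 5^2 = 25
  -> B = 25
s = B^a = 25^12 mod 29  (bits of 12 = 1100)
  bit 0 = 1: r = r^2 * 25 mod 29 = 1^2 * 25 = 1*25 = 25
  bit 1 = 1: r = r^2 * 25 mod 29 = 25^2 * 25 = 16*25 = 23
  bit 2 = 0: r = r^2 mod 29 = 23^2 = 7
  bit 3 = 0: r = r^2 mod 29 = 7^2 = 20
  -> s = B^a = 20

Answer: 20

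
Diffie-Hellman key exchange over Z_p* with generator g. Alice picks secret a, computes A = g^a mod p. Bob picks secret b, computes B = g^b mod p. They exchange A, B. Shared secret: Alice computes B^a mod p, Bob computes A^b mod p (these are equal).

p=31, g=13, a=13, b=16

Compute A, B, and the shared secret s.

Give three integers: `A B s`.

A = 13^13 mod 31  (bits of 13 = 1101)
  bit 0 = 1: r = r^2 * 13 mod 31 = 1^2 * 13 = 1*13 = 13
  bit 1 = 1: r = r^2 * 13 mod 31 = 13^2 * 13 = 14*13 = 27
  bit 2 = 0: r = r^2 mod 31 = 27^2 = 16
  bit 3 = 1: r = r^2 * 13 mod 31 = 16^2 * 13 = 8*13 = 11
  -> A = 11
B = 13^16 mod 31  (bits of 16 = 10000)
  bit 0 = 1: r = r^2 * 13 mod 31 = 1^2 * 13 = 1*13 = 13
  bit 1 = 0: r = r^2 mod 31 = 13^2 = 14
  bit 2 = 0: r = r^2 mod 31 = 14^2 = 10
  bit 3 = 0: r = r^2 mod 31 = 10^2 = 7
  bit 4 = 0: r = r^2 mod 31 = 7^2 = 18
  -> B = 18
s = B^a = 18^13 mod 31  (bits of 13 = 1101)
  bit 0 = 1: r = r^2 * 18 mod 31 = 1^2 * 18 = 1*18 = 18
  bit 1 = 1: r = r^2 * 18 mod 31 = 18^2 * 18 = 14*18 = 4
  bit 2 = 0: r = r^2 mod 31 = 4^2 = 16
  bit 3 = 1: r = r^2 * 18 mod 31 = 16^2 * 18 = 8*18 = 20
  -> s = B^a = 20

Answer: 11 18 20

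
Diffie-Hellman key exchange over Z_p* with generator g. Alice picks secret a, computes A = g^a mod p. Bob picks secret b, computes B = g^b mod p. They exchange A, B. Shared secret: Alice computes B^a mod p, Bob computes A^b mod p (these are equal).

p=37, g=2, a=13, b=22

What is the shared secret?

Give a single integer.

A = 2^13 mod 37  (bits of 13 = 1101)
  bit 0 = 1: r = r^2 * 2 mod 37 = 1^2 * 2 = 1*2 = 2
  bit 1 = 1: r = r^2 * 2 mod 37 = 2^2 * 2 = 4*2 = 8
  bit 2 = 0: r = r^2 mod 37 = 8^2 = 27
  bit 3 = 1: r = r^2 * 2 mod 37 = 27^2 * 2 = 26*2 = 15
  -> A = 15
B = 2^22 mod 37  (bits of 22 = 10110)
  bit 0 = 1: r = r^2 * 2 mod 37 = 1^2 * 2 = 1*2 = 2
  bit 1 = 0: r = r^2 mod 37 = 2^2 = 4
  bit 2 = 1: r = r^2 * 2 mod 37 = 4^2 * 2 = 16*2 = 32
  bit 3 = 1: r = r^2 * 2 mod 37 = 32^2 * 2 = 25*2 = 13
  bit 4 = 0: r = r^2 mod 37 = 13^2 = 21
  -> B = 21
s = B^a = 21^13 mod 37  (bits of 13 = 1101)
  bit 0 = 1: r = r^2 * 21 mod 37 = 1^2 * 21 = 1*21 = 21
  bit 1 = 1: r = r^2 * 21 mod 37 = 21^2 * 21 = 34*21 = 11
  bit 2 = 0: r = r^2 mod 37 = 11^2 = 10
  bit 3 = 1: r = r^2 * 21 mod 37 = 10^2 * 21 = 26*21 = 28
  -> s = B^a = 28

Answer: 28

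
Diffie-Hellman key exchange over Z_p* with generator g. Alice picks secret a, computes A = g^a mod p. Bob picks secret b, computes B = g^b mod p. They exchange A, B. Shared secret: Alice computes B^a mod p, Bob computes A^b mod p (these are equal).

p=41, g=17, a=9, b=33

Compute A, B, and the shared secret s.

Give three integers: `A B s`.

A = 17^9 mod 41  (bits of 9 = 1001)
  bit 0 = 1: r = r^2 * 17 mod 41 = 1^2 * 17 = 1*17 = 17
  bit 1 = 0: r = r^2 mod 41 = 17^2 = 2
  bit 2 = 0: r = r^2 mod 41 = 2^2 = 4
  bit 3 = 1: r = r^2 * 17 mod 41 = 4^2 * 17 = 16*17 = 26
  -> A = 26
B = 17^33 mod 41  (bits of 33 = 100001)
  bit 0 = 1: r = r^2 * 17 mod 41 = 1^2 * 17 = 1*17 = 17
  bit 1 = 0: r = r^2 mod 41 = 17^2 = 2
  bit 2 = 0: r = r^2 mod 41 = 2^2 = 4
  bit 3 = 0: r = r^2 mod 41 = 4^2 = 16
  bit 4 = 0: r = r^2 mod 41 = 16^2 = 10
  bit 5 = 1: r = r^2 * 17 mod 41 = 10^2 * 17 = 18*17 = 19
  -> B = 19
s = B^a = 19^9 mod 41  (bits of 9 = 1001)
  bit 0 = 1: r = r^2 * 19 mod 41 = 1^2 * 19 = 1*19 = 19
  bit 1 = 0: r = r^2 mod 41 = 19^2 = 33
  bit 2 = 0: r = r^2 mod 41 = 33^2 = 23
  bit 3 = 1: r = r^2 * 19 mod 41 = 23^2 * 19 = 37*19 = 6
  -> s = B^a = 6

Answer: 26 19 6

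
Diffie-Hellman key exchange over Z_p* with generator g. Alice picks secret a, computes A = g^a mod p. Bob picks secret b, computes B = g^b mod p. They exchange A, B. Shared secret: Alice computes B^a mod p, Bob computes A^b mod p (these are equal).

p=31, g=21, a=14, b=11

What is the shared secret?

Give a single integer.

A = 21^14 mod 31  (bits of 14 = 1110)
  bit 0 = 1: r = r^2 * 21 mod 31 = 1^2 * 21 = 1*21 = 21
  bit 1 = 1: r = r^2 * 21 mod 31 = 21^2 * 21 = 7*21 = 23
  bit 2 = 1: r = r^2 * 21 mod 31 = 23^2 * 21 = 2*21 = 11
  bit 3 = 0: r = r^2 mod 31 = 11^2 = 28
  -> A = 28
B = 21^11 mod 31  (bits of 11 = 1011)
  bit 0 = 1: r = r^2 * 21 mod 31 = 1^2 * 21 = 1*21 = 21
  bit 1 = 0: r = r^2 mod 31 = 21^2 = 7
  bit 2 = 1: r = r^2 * 21 mod 31 = 7^2 * 21 = 18*21 = 6
  bit 3 = 1: r = r^2 * 21 mod 31 = 6^2 * 21 = 5*21 = 12
  -> B = 12
s = B^a = 12^14 mod 31  (bits of 14 = 1110)
  bit 0 = 1: r = r^2 * 12 mod 31 = 1^2 * 12 = 1*12 = 12
  bit 1 = 1: r = r^2 * 12 mod 31 = 12^2 * 12 = 20*12 = 23
  bit 2 = 1: r = r^2 * 12 mod 31 = 23^2 * 12 = 2*12 = 24
  bit 3 = 0: r = r^2 mod 31 = 24^2 = 18
  -> s = B^a = 18

Answer: 18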